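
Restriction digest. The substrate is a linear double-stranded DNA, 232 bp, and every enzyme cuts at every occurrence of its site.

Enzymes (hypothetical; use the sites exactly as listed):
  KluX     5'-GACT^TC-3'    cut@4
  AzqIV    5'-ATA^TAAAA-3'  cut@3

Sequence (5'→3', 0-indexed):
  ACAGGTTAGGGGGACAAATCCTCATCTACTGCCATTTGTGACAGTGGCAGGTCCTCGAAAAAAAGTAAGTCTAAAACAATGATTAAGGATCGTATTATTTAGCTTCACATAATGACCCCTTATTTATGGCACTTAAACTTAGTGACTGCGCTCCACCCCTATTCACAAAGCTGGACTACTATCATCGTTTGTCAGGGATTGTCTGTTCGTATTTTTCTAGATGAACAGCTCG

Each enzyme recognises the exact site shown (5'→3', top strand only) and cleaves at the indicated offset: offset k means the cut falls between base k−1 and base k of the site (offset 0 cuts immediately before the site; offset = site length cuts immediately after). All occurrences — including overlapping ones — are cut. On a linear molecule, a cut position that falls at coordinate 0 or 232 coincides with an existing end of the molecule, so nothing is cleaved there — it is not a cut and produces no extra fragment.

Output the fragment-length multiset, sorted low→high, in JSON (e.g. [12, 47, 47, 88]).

Per-enzyme occurrences:
  KluX (GACTTC, off=4): no sites
  AzqIV (ATATAAAA, off=3): no sites

Pooled cuts: ∅

Fragments:
  no cuts → one linear fragment of 232 bp

[232]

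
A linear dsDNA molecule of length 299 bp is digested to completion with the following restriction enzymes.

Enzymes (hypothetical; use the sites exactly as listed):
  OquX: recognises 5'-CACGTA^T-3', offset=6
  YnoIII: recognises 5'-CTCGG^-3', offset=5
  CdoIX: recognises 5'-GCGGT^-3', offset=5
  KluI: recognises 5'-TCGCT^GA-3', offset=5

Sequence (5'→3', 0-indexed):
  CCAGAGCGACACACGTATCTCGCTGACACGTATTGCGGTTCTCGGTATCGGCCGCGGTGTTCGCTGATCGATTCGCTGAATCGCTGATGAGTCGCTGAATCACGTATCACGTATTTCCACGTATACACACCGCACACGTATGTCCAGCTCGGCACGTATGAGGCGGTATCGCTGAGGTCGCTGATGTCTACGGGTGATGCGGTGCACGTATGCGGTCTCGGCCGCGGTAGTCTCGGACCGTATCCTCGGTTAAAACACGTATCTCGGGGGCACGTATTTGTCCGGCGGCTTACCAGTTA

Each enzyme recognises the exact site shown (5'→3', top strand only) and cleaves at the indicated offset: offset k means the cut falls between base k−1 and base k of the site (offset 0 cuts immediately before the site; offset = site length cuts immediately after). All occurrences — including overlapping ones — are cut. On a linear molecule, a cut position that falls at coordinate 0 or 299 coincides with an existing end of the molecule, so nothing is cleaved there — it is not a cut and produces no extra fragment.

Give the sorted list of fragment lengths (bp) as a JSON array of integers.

Scan for sites:
  OquX (CACGTAT, off=6): starts [11, 26, 100, 107, 117, 134, 152, 204, 255, 270] → cuts [17, 32, 106, 113, 123, 140, 158, 210, 261, 276]
  YnoIII (CTCGG, off=5): starts [40, 147, 216, 231, 244, 262] → cuts [45, 152, 221, 236, 249, 267]
  CdoIX (GCGGT, off=5): starts [34, 53, 162, 198, 211, 223] → cuts [39, 58, 167, 203, 216, 228]
  KluI (TCGCTGA, off=5): starts [19, 60, 72, 80, 91, 168, 177] → cuts [24, 65, 77, 85, 96, 173, 182]

All cut coordinates (distinct, sorted): [17, 24, 32, 39, 45, 58, 65, 77, 85, 96, 106, 113, 123, 140, 152, 158, 167, 173, 182, 203, 210, 216, 221, 228, 236, 249, 261, 267, 276]

Fragments:
  [0,17): 17 bp
  [17,24): 7 bp
  [24,32): 8 bp
  [32,39): 7 bp
  [39,45): 6 bp
  [45,58): 13 bp
  [58,65): 7 bp
  [65,77): 12 bp
  [77,85): 8 bp
  [85,96): 11 bp
  [96,106): 10 bp
  [106,113): 7 bp
  [113,123): 10 bp
  [123,140): 17 bp
  [140,152): 12 bp
  [152,158): 6 bp
  [158,167): 9 bp
  [167,173): 6 bp
  [173,182): 9 bp
  [182,203): 21 bp
  [203,210): 7 bp
  [210,216): 6 bp
  [216,221): 5 bp
  [221,228): 7 bp
  [228,236): 8 bp
  [236,249): 13 bp
  [249,261): 12 bp
  [261,267): 6 bp
  [267,276): 9 bp
  [276,299): 23 bp

[5,6,6,6,6,6,7,7,7,7,7,7,8,8,8,9,9,9,10,10,11,12,12,12,13,13,17,17,21,23]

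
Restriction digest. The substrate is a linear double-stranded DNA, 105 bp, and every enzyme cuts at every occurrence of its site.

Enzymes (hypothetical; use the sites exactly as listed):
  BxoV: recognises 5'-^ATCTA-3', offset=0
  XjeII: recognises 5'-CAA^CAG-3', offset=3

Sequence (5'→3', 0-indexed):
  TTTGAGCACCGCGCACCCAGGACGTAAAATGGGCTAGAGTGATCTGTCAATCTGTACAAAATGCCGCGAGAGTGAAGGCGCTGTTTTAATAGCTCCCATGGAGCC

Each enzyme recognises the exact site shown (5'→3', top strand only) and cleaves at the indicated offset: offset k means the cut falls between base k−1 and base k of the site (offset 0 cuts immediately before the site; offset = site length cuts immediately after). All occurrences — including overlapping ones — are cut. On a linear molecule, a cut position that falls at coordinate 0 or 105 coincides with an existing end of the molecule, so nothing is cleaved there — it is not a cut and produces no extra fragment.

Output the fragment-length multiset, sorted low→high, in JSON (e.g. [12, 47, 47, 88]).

[105]

Scan for sites:
  BxoV (ATCTA, off=0): no sites
  XjeII (CAACAG, off=3): no sites

All cut coordinates (distinct, sorted): ∅

Fragment lengths:
  no cuts → one linear fragment of 105 bp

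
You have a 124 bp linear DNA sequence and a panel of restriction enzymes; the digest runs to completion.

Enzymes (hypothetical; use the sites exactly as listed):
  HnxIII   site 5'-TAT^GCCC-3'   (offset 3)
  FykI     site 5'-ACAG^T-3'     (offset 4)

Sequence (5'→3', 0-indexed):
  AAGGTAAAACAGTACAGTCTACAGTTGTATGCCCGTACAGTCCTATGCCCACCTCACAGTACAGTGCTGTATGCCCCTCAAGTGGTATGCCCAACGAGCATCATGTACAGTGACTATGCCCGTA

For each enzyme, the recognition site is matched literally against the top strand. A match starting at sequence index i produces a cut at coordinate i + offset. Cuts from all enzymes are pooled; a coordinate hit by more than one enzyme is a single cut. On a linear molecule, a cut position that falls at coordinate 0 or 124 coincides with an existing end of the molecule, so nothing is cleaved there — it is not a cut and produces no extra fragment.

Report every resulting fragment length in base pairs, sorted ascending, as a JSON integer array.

[5,5,6,6,7,7,7,8,10,12,13,16,22]

Scan for sites:
  HnxIII (TATGCCC, off=3): starts [27, 43, 69, 85, 114] → cuts [30, 46, 72, 88, 117]
  FykI (ACAGT, off=4): starts [8, 13, 20, 36, 55, 60, 106] → cuts [12, 17, 24, 40, 59, 64, 110]

Pooled cuts: [12, 17, 24, 30, 40, 46, 59, 64, 72, 88, 110, 117]

Fragment lengths:
  [0,12): 12 bp
  [12,17): 5 bp
  [17,24): 7 bp
  [24,30): 6 bp
  [30,40): 10 bp
  [40,46): 6 bp
  [46,59): 13 bp
  [59,64): 5 bp
  [64,72): 8 bp
  [72,88): 16 bp
  [88,110): 22 bp
  [110,117): 7 bp
  [117,124): 7 bp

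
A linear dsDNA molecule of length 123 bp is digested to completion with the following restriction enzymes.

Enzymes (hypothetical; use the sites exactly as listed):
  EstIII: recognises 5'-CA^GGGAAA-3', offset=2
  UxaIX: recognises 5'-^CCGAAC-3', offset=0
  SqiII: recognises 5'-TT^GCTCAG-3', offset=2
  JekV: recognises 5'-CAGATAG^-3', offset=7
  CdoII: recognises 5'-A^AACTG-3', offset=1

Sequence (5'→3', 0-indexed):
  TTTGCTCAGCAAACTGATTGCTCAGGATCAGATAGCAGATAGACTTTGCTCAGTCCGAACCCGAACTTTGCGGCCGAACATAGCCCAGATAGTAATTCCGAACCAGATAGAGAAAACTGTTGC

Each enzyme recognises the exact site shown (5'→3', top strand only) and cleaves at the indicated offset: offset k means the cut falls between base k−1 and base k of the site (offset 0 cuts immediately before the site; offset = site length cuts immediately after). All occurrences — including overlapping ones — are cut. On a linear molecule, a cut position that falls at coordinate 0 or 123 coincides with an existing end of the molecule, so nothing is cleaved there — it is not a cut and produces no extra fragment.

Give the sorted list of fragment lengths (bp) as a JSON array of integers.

[3,4,5,5,6,7,7,8,8,9,13,13,16,19]

Per-enzyme occurrences:
  EstIII (CAGGGAAA, off=2): no sites
  UxaIX CCGAAC/0: at [54, 60, 73, 97] ⇒ [54, 60, 73, 97]
  SqiII TTGCTCAG/2: at [1, 17, 45] ⇒ [3, 19, 47]
  JekV CAGATAG/7: at [28, 35, 85, 103] ⇒ [35, 42, 92, 110]
  CdoII AAACTG/1: at [10, 113] ⇒ [11, 114]

All cut coordinates (distinct, sorted): [3, 11, 19, 35, 42, 47, 54, 60, 73, 92, 97, 110, 114]

Fragments:
  [0,3): 3 bp
  [3,11): 8 bp
  [11,19): 8 bp
  [19,35): 16 bp
  [35,42): 7 bp
  [42,47): 5 bp
  [47,54): 7 bp
  [54,60): 6 bp
  [60,73): 13 bp
  [73,92): 19 bp
  [92,97): 5 bp
  [97,110): 13 bp
  [110,114): 4 bp
  [114,123): 9 bp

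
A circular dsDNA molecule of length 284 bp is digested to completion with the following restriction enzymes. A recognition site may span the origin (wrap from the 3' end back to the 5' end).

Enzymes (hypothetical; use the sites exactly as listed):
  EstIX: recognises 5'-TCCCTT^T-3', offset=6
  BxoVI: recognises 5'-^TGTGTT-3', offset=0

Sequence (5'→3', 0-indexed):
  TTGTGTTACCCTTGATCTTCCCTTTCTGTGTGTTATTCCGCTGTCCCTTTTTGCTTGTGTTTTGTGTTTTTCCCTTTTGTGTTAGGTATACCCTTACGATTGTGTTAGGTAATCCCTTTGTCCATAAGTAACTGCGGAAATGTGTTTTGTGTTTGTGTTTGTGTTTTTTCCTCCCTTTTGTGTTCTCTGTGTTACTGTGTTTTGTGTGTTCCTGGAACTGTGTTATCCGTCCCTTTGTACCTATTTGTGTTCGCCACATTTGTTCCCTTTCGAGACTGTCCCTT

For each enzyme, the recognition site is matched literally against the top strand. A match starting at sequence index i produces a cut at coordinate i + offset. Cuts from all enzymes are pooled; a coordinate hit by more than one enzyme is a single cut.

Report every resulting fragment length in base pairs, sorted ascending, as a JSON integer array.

Per-enzyme occurrences:
  EstIX TCCCTTT/6: at [18, 43, 70, 112, 171, 229, 263, 278] ⇒ [0, 24, 49, 76, 118, 177, 235, 269]
  BxoVI TGTGTT/0: at [1, 28, 55, 62, 77, 100, 140, 147, 153, 159, 178, 187, 195, 204, 218, 245] ⇒ [1, 28, 55, 62, 77, 100, 140, 147, 153, 159, 178, 187, 195, 204, 218, 245]

Pooled cuts: [0, 1, 24, 28, 49, 55, 62, 76, 77, 100, 118, 140, 147, 153, 159, 177, 178, 187, 195, 204, 218, 235, 245, 269]

Fragments:
  0→1: 1 bp
  1→24: 23 bp
  24→28: 4 bp
  28→49: 21 bp
  49→55: 6 bp
  55→62: 7 bp
  62→76: 14 bp
  76→77: 1 bp
  77→100: 23 bp
  100→118: 18 bp
  118→140: 22 bp
  140→147: 7 bp
  147→153: 6 bp
  153→159: 6 bp
  159→177: 18 bp
  177→178: 1 bp
  178→187: 9 bp
  187→195: 8 bp
  195→204: 9 bp
  204→218: 14 bp
  218→235: 17 bp
  235→245: 10 bp
  245→269: 24 bp
  269→0 (wrap): 284-269+0 = 15 bp

[1,1,1,4,6,6,6,7,7,8,9,9,10,14,14,15,17,18,18,21,22,23,23,24]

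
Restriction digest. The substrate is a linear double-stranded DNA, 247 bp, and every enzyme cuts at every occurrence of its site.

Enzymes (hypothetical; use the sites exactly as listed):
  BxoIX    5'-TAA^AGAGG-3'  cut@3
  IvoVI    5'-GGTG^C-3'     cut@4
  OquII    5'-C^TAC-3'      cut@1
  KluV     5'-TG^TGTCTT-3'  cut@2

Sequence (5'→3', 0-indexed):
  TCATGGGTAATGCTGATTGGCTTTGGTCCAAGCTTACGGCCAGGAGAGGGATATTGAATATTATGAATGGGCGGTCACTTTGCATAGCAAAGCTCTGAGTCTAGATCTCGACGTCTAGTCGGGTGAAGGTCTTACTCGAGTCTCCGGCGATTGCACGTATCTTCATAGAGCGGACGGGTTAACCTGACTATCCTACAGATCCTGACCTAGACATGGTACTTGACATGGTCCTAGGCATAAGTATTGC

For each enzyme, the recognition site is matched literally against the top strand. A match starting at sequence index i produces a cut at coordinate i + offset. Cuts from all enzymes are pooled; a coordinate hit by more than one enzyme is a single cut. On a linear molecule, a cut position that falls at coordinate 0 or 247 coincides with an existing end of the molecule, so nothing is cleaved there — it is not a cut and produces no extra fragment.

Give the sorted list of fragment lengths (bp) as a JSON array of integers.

[54,193]

Scan for sites:
  BxoIX (TAAAGAGG, off=3): no sites
  IvoVI (GGTGC, off=4): no sites
  OquII (CTAC, off=1): starts [192] → cuts [193]
  KluV (TGTGTCTT, off=2): no sites

All cut coordinates (distinct, sorted): [193]

Fragment lengths:
  [0,193): 193 bp
  [193,247): 54 bp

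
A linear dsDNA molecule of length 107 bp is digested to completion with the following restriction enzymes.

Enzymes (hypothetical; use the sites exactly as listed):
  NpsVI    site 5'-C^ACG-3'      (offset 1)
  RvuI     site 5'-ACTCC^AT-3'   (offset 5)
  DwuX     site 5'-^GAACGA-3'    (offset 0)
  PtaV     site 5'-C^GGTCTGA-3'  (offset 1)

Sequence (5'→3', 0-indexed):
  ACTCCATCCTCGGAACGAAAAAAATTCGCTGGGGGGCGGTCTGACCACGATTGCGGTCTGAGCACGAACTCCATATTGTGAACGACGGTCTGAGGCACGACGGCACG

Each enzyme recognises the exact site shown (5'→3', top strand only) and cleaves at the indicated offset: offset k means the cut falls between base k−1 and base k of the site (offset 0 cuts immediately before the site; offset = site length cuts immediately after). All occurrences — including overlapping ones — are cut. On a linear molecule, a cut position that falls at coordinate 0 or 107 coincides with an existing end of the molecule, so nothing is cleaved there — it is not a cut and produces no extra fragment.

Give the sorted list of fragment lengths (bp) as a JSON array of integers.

Per-enzyme occurrences:
  NpsVI (CACG, off=1): starts [45, 62, 95, 103] → cuts [46, 63, 96, 104]
  RvuI (ACTCCAT, off=5): starts [0, 67] → cuts [5, 72]
  DwuX (GAACGA, off=0): starts [12, 79] → cuts [12, 79]
  PtaV (CGGTCTGA, off=1): starts [36, 53, 85] → cuts [37, 54, 86]

Pooled cuts: [5, 12, 37, 46, 54, 63, 72, 79, 86, 96, 104]

Fragment lengths:
  [0,5): 5 bp
  [5,12): 7 bp
  [12,37): 25 bp
  [37,46): 9 bp
  [46,54): 8 bp
  [54,63): 9 bp
  [63,72): 9 bp
  [72,79): 7 bp
  [79,86): 7 bp
  [86,96): 10 bp
  [96,104): 8 bp
  [104,107): 3 bp

[3,5,7,7,7,8,8,9,9,9,10,25]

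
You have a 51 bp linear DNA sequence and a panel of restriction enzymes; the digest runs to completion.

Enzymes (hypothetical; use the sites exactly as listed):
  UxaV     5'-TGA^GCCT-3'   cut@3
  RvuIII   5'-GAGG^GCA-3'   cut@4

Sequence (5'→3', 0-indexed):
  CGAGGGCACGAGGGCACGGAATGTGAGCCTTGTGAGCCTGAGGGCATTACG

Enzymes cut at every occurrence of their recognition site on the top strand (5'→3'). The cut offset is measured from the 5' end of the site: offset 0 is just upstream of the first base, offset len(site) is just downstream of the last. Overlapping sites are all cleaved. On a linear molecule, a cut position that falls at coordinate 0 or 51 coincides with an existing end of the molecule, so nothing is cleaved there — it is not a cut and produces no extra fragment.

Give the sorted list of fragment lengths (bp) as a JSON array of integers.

[5,8,8,8,9,13]

Per-enzyme occurrences:
  UxaV (TGAGCCT, off=3): starts [23, 32] → cuts [26, 35]
  RvuIII (GAGGGCA, off=4): starts [1, 9, 39] → cuts [5, 13, 43]

All cut coordinates (distinct, sorted): [5, 13, 26, 35, 43]

Fragment lengths:
  [0,5): 5 bp
  [5,13): 8 bp
  [13,26): 13 bp
  [26,35): 9 bp
  [35,43): 8 bp
  [43,51): 8 bp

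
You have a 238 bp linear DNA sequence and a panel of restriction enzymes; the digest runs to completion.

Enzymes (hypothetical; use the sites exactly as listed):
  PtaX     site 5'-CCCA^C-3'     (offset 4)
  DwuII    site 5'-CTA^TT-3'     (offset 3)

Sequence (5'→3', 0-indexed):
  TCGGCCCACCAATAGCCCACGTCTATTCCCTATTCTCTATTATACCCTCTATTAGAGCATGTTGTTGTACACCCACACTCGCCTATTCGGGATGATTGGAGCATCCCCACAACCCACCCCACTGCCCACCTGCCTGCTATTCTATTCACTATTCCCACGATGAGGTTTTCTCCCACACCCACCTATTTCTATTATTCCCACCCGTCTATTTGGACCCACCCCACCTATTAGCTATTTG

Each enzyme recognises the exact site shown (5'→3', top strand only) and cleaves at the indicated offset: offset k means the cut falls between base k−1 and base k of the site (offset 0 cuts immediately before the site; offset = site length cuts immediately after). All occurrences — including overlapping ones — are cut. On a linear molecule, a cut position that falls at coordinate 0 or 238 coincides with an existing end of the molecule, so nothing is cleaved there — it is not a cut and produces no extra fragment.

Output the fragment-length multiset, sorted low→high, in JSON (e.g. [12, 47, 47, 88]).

Per-enzyme occurrences:
  PtaX (CCCAC, off=4): starts [4, 15, 71, 105, 112, 117, 124, 153, 171, 177, 196, 214, 219] → cuts [8, 19, 75, 109, 116, 121, 128, 157, 175, 181, 200, 218, 223]
  DwuII (CTATT, off=3): starts [22, 29, 36, 48, 82, 136, 141, 148, 182, 188, 205, 224, 231] → cuts [25, 32, 39, 51, 85, 139, 144, 151, 185, 191, 208, 227, 234]

All cut coordinates (distinct, sorted): [8, 19, 25, 32, 39, 51, 75, 85, 109, 116, 121, 128, 139, 144, 151, 157, 175, 181, 185, 191, 200, 208, 218, 223, 227, 234]

Fragment lengths:
  [0,8): 8 bp
  [8,19): 11 bp
  [19,25): 6 bp
  [25,32): 7 bp
  [32,39): 7 bp
  [39,51): 12 bp
  [51,75): 24 bp
  [75,85): 10 bp
  [85,109): 24 bp
  [109,116): 7 bp
  [116,121): 5 bp
  [121,128): 7 bp
  [128,139): 11 bp
  [139,144): 5 bp
  [144,151): 7 bp
  [151,157): 6 bp
  [157,175): 18 bp
  [175,181): 6 bp
  [181,185): 4 bp
  [185,191): 6 bp
  [191,200): 9 bp
  [200,208): 8 bp
  [208,218): 10 bp
  [218,223): 5 bp
  [223,227): 4 bp
  [227,234): 7 bp
  [234,238): 4 bp

[4,4,4,5,5,5,6,6,6,6,7,7,7,7,7,7,8,8,9,10,10,11,11,12,18,24,24]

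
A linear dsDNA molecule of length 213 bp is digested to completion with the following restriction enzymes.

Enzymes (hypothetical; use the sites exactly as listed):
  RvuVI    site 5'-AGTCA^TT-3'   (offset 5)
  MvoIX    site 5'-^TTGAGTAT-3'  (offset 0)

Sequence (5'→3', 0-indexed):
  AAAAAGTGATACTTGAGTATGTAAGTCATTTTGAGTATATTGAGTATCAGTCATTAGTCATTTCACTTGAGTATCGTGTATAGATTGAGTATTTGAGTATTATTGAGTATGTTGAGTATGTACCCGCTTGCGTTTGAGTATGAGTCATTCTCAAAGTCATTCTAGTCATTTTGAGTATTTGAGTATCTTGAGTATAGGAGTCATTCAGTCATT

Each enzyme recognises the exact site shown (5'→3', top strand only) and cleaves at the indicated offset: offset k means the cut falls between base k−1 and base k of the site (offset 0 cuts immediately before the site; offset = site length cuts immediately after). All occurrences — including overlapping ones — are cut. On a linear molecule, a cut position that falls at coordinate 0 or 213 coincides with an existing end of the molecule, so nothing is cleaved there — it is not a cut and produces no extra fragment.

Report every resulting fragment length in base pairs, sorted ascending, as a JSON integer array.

[2,2,2,6,7,8,8,8,9,9,9,9,10,12,12,14,14,16,16,18,22]

Per-enzyme occurrences:
  RvuVI (AGTCATT, off=5): starts [23, 48, 55, 142, 154, 163, 198, 206] → cuts [28, 53, 60, 147, 159, 168, 203, 211]
  MvoIX (TTGAGTAT, off=0): starts [12, 30, 39, 66, 84, 92, 102, 111, 133, 170, 178, 187] → cuts [12, 30, 39, 66, 84, 92, 102, 111, 133, 170, 178, 187]

All cut coordinates (distinct, sorted): [12, 28, 30, 39, 53, 60, 66, 84, 92, 102, 111, 133, 147, 159, 168, 170, 178, 187, 203, 211]

Fragments:
  [0,12): 12 bp
  [12,28): 16 bp
  [28,30): 2 bp
  [30,39): 9 bp
  [39,53): 14 bp
  [53,60): 7 bp
  [60,66): 6 bp
  [66,84): 18 bp
  [84,92): 8 bp
  [92,102): 10 bp
  [102,111): 9 bp
  [111,133): 22 bp
  [133,147): 14 bp
  [147,159): 12 bp
  [159,168): 9 bp
  [168,170): 2 bp
  [170,178): 8 bp
  [178,187): 9 bp
  [187,203): 16 bp
  [203,211): 8 bp
  [211,213): 2 bp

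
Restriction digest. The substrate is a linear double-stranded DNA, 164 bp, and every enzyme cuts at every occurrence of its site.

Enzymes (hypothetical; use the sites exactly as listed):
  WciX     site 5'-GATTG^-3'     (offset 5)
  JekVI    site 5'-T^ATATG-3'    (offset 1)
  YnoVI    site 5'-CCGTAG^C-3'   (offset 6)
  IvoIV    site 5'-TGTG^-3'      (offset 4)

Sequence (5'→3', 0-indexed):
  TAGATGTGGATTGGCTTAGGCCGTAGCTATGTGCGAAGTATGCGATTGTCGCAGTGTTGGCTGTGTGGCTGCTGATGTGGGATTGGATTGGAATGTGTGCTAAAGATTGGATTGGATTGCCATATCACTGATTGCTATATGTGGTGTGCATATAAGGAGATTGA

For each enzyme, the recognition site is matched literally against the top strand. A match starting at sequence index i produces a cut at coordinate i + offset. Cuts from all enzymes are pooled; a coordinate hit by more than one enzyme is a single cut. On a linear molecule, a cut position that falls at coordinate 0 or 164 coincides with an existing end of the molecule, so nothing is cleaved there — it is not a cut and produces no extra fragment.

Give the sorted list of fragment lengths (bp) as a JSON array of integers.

[1,2,2,2,5,5,5,5,5,6,7,7,7,8,10,12,13,15,15,15,17]

Per-enzyme occurrences:
  WciX GATTG/5: at [8, 43, 80, 85, 104, 109, 114, 129, 158] ⇒ [13, 48, 85, 90, 109, 114, 119, 134, 163]
  JekVI TATATG/1: at [135] ⇒ [136]
  YnoVI CCGTAGC/6: at [20] ⇒ [26]
  IvoIV TGTG/4: at [4, 29, 61, 63, 75, 93, 95, 139, 144] ⇒ [8, 33, 65, 67, 79, 97, 99, 143, 148]

All cut coordinates (distinct, sorted): [8, 13, 26, 33, 48, 65, 67, 79, 85, 90, 97, 99, 109, 114, 119, 134, 136, 143, 148, 163]

Fragment lengths:
  [0,8): 8 bp
  [8,13): 5 bp
  [13,26): 13 bp
  [26,33): 7 bp
  [33,48): 15 bp
  [48,65): 17 bp
  [65,67): 2 bp
  [67,79): 12 bp
  [79,85): 6 bp
  [85,90): 5 bp
  [90,97): 7 bp
  [97,99): 2 bp
  [99,109): 10 bp
  [109,114): 5 bp
  [114,119): 5 bp
  [119,134): 15 bp
  [134,136): 2 bp
  [136,143): 7 bp
  [143,148): 5 bp
  [148,163): 15 bp
  [163,164): 1 bp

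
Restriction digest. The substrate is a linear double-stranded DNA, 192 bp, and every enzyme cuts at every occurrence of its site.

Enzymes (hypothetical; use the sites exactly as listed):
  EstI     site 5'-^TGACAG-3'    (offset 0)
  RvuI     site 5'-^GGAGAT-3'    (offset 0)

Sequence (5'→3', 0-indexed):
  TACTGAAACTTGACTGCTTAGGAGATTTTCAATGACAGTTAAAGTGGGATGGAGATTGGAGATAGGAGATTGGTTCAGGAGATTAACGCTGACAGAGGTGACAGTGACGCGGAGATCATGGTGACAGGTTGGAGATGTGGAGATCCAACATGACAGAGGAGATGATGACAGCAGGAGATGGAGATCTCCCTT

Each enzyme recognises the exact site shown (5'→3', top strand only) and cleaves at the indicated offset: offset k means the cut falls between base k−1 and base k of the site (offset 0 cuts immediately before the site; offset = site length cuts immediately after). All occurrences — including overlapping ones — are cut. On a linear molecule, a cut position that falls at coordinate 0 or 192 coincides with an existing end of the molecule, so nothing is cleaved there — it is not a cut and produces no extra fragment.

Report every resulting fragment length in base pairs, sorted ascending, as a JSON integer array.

[6,7,7,7,8,8,8,9,9,11,12,12,12,12,13,13,18,20]

Scan for sites:
  EstI TGACAG/0: at [32, 89, 98, 121, 150, 165] ⇒ [32, 89, 98, 121, 150, 165]
  RvuI GGAGAT/0: at [20, 50, 57, 64, 77, 110, 130, 138, 157, 173, 179] ⇒ [20, 50, 57, 64, 77, 110, 130, 138, 157, 173, 179]

Pooled cuts: [20, 32, 50, 57, 64, 77, 89, 98, 110, 121, 130, 138, 150, 157, 165, 173, 179]

Fragments:
  [0,20): 20 bp
  [20,32): 12 bp
  [32,50): 18 bp
  [50,57): 7 bp
  [57,64): 7 bp
  [64,77): 13 bp
  [77,89): 12 bp
  [89,98): 9 bp
  [98,110): 12 bp
  [110,121): 11 bp
  [121,130): 9 bp
  [130,138): 8 bp
  [138,150): 12 bp
  [150,157): 7 bp
  [157,165): 8 bp
  [165,173): 8 bp
  [173,179): 6 bp
  [179,192): 13 bp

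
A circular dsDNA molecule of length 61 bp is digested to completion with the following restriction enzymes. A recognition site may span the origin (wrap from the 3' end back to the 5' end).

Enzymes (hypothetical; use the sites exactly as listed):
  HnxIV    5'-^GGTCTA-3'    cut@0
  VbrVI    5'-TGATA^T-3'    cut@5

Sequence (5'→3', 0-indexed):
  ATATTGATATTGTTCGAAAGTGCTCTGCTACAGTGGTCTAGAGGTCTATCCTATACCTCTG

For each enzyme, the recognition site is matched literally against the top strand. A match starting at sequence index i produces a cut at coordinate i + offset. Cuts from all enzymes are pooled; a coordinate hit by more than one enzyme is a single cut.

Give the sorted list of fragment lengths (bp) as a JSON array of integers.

[6,8,22,25]

Per-enzyme occurrences:
  HnxIV GGTCTA/0: at [34, 42] ⇒ [34, 42]
  VbrVI TGATAT/5: at [4, 59] ⇒ [3, 9]

Pooled cuts: [3, 9, 34, 42]

Fragment lengths:
  3→9: 6 bp
  9→34: 25 bp
  34→42: 8 bp
  42→3 (wrap): 61-42+3 = 22 bp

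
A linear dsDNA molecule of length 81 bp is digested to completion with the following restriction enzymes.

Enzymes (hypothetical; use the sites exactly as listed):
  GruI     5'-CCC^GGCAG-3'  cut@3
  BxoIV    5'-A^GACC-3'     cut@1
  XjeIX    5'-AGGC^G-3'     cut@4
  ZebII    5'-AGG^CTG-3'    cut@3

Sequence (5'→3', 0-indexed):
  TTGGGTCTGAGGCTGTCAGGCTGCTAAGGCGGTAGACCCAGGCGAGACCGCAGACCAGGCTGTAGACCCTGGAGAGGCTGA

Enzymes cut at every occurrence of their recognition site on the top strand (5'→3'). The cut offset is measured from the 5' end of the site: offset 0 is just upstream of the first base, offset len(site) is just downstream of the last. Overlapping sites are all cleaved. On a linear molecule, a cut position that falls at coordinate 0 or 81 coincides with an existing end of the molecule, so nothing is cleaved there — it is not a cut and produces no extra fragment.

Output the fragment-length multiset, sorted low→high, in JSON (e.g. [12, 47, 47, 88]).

Site scan:
  GruI (CCCGGCAG, off=3): no sites
  BxoIV AGACC/1: at [33, 44, 51, 63] ⇒ [34, 45, 52, 64]
  XjeIX AGGCG/4: at [26, 39] ⇒ [30, 43]
  ZebII AGGCTG/3: at [9, 17, 56, 74] ⇒ [12, 20, 59, 77]

All cut coordinates (distinct, sorted): [12, 20, 30, 34, 43, 45, 52, 59, 64, 77]

Fragments:
  [0,12): 12 bp
  [12,20): 8 bp
  [20,30): 10 bp
  [30,34): 4 bp
  [34,43): 9 bp
  [43,45): 2 bp
  [45,52): 7 bp
  [52,59): 7 bp
  [59,64): 5 bp
  [64,77): 13 bp
  [77,81): 4 bp

[2,4,4,5,7,7,8,9,10,12,13]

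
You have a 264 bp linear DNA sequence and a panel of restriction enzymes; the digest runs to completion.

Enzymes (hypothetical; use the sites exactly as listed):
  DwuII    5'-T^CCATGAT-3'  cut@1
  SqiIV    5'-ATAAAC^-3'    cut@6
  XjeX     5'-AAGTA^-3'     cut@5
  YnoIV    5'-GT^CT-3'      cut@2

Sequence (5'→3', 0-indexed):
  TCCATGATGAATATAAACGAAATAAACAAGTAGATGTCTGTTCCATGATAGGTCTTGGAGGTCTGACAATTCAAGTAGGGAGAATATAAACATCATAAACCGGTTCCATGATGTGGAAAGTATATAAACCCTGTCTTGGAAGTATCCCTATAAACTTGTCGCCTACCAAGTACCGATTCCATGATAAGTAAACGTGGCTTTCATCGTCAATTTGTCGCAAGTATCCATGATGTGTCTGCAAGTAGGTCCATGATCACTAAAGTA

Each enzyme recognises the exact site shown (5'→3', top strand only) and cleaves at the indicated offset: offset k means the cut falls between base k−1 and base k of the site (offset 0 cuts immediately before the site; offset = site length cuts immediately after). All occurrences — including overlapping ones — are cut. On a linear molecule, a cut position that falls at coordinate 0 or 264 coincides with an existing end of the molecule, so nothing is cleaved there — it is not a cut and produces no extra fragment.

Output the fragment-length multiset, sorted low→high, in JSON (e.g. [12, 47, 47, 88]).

Per-enzyme occurrences:
  DwuII TCCATGAT/1: at [0, 41, 104, 177, 223, 246] ⇒ [1, 42, 105, 178, 224, 247]
  SqiIV ATAAAC/6: at [12, 21, 85, 94, 123, 149] ⇒ [18, 27, 91, 100, 129, 155]
  XjeX AAGTA/5: at [27, 72, 117, 139, 167, 185, 218, 239, 259] ⇒ [32, 77, 122, 144, 172, 190, 223, 244] (position 264 is a terminus of the linear molecule — no cut)
  YnoIV GTCT/2: at [35, 51, 60, 132, 233] ⇒ [37, 53, 62, 134, 235]

Pooled cuts: [1, 18, 27, 32, 37, 42, 53, 62, 77, 91, 100, 105, 122, 129, 134, 144, 155, 172, 178, 190, 223, 224, 235, 244, 247]

Fragments:
  [0,1): 1 bp
  [1,18): 17 bp
  [18,27): 9 bp
  [27,32): 5 bp
  [32,37): 5 bp
  [37,42): 5 bp
  [42,53): 11 bp
  [53,62): 9 bp
  [62,77): 15 bp
  [77,91): 14 bp
  [91,100): 9 bp
  [100,105): 5 bp
  [105,122): 17 bp
  [122,129): 7 bp
  [129,134): 5 bp
  [134,144): 10 bp
  [144,155): 11 bp
  [155,172): 17 bp
  [172,178): 6 bp
  [178,190): 12 bp
  [190,223): 33 bp
  [223,224): 1 bp
  [224,235): 11 bp
  [235,244): 9 bp
  [244,247): 3 bp
  [247,264): 17 bp

[1,1,3,5,5,5,5,5,6,7,9,9,9,9,10,11,11,11,12,14,15,17,17,17,17,33]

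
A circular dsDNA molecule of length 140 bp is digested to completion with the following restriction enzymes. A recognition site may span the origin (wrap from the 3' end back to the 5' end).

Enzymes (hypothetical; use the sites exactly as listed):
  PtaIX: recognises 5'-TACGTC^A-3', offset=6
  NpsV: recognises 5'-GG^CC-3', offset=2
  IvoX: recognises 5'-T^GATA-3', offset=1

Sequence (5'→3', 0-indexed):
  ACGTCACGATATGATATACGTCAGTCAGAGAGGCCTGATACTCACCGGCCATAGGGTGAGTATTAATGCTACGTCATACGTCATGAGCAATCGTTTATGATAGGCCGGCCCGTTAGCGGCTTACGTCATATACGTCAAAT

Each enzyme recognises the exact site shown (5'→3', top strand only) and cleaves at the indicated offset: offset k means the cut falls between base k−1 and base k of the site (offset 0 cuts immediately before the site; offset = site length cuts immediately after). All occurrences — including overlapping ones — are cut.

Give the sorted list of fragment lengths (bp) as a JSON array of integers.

[3,4,6,7,7,9,9,10,11,12,16,19,27]

Scan for sites:
  PtaIX (TACGTCA, off=6): starts [16, 69, 76, 121, 130, 139] → cuts [5, 22, 75, 82, 127, 136]
  NpsV (GGCC, off=2): starts [31, 46, 102, 106] → cuts [33, 48, 104, 108]
  IvoX (TGATA, off=1): starts [11, 35, 97] → cuts [12, 36, 98]

Pooled cuts: [5, 12, 22, 33, 36, 48, 75, 82, 98, 104, 108, 127, 136]

Fragment lengths:
  5→12: 7 bp
  12→22: 10 bp
  22→33: 11 bp
  33→36: 3 bp
  36→48: 12 bp
  48→75: 27 bp
  75→82: 7 bp
  82→98: 16 bp
  98→104: 6 bp
  104→108: 4 bp
  108→127: 19 bp
  127→136: 9 bp
  136→5 (wrap): 140-136+5 = 9 bp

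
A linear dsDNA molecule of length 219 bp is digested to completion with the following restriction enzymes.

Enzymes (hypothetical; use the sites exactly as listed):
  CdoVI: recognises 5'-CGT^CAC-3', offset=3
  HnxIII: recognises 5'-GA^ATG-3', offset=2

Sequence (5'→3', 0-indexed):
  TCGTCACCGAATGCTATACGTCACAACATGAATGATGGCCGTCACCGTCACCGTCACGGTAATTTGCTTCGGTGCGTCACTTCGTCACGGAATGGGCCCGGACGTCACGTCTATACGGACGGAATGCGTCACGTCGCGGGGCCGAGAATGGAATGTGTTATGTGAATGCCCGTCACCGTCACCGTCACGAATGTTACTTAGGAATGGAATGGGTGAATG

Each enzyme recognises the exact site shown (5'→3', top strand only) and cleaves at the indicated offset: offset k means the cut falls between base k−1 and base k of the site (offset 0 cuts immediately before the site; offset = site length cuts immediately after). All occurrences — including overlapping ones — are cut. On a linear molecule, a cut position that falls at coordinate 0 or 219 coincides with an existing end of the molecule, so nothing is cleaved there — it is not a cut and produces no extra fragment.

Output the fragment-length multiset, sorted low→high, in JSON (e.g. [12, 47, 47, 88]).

[3,4,5,5,5,6,6,6,6,6,6,6,8,8,8,10,11,11,13,13,14,18,18,23]

Scan for sites:
  CdoVI CGTCAC/3: at [1, 18, 39, 45, 51, 74, 82, 102, 126, 170, 176, 182] ⇒ [4, 21, 42, 48, 54, 77, 85, 105, 129, 173, 179, 185]
  HnxIII GAATG/2: at [8, 29, 89, 121, 145, 150, 163, 188, 201, 206, 214] ⇒ [10, 31, 91, 123, 147, 152, 165, 190, 203, 208, 216]

Pooled cuts: [4, 10, 21, 31, 42, 48, 54, 77, 85, 91, 105, 123, 129, 147, 152, 165, 173, 179, 185, 190, 203, 208, 216]

Fragments:
  [0,4): 4 bp
  [4,10): 6 bp
  [10,21): 11 bp
  [21,31): 10 bp
  [31,42): 11 bp
  [42,48): 6 bp
  [48,54): 6 bp
  [54,77): 23 bp
  [77,85): 8 bp
  [85,91): 6 bp
  [91,105): 14 bp
  [105,123): 18 bp
  [123,129): 6 bp
  [129,147): 18 bp
  [147,152): 5 bp
  [152,165): 13 bp
  [165,173): 8 bp
  [173,179): 6 bp
  [179,185): 6 bp
  [185,190): 5 bp
  [190,203): 13 bp
  [203,208): 5 bp
  [208,216): 8 bp
  [216,219): 3 bp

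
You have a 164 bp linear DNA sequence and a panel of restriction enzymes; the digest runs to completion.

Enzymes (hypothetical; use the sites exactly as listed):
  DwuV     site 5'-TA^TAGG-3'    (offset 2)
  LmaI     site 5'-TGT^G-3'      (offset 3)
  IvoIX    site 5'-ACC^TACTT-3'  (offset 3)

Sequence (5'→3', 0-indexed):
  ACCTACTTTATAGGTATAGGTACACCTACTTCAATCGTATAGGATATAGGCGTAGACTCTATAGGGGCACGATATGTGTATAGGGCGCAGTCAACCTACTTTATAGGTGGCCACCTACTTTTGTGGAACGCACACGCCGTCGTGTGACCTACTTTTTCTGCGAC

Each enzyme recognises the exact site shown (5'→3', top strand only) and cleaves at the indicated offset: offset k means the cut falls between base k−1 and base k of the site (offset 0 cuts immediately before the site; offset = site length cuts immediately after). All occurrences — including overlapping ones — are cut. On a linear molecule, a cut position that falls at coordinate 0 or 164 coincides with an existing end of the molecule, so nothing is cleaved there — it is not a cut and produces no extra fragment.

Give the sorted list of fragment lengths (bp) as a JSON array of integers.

Scan for sites:
  DwuV TATAGG/2: at [8, 14, 37, 44, 59, 78, 101] ⇒ [10, 16, 39, 46, 61, 80, 103]
  LmaI TGTG/3: at [74, 121, 142] ⇒ [77, 124, 145]
  IvoIX ACCTACTT/3: at [0, 23, 93, 112, 146] ⇒ [3, 26, 96, 115, 149]

Pooled cuts: [3, 10, 16, 26, 39, 46, 61, 77, 80, 96, 103, 115, 124, 145, 149]

Fragment lengths:
  [0,3): 3 bp
  [3,10): 7 bp
  [10,16): 6 bp
  [16,26): 10 bp
  [26,39): 13 bp
  [39,46): 7 bp
  [46,61): 15 bp
  [61,77): 16 bp
  [77,80): 3 bp
  [80,96): 16 bp
  [96,103): 7 bp
  [103,115): 12 bp
  [115,124): 9 bp
  [124,145): 21 bp
  [145,149): 4 bp
  [149,164): 15 bp

[3,3,4,6,7,7,7,9,10,12,13,15,15,16,16,21]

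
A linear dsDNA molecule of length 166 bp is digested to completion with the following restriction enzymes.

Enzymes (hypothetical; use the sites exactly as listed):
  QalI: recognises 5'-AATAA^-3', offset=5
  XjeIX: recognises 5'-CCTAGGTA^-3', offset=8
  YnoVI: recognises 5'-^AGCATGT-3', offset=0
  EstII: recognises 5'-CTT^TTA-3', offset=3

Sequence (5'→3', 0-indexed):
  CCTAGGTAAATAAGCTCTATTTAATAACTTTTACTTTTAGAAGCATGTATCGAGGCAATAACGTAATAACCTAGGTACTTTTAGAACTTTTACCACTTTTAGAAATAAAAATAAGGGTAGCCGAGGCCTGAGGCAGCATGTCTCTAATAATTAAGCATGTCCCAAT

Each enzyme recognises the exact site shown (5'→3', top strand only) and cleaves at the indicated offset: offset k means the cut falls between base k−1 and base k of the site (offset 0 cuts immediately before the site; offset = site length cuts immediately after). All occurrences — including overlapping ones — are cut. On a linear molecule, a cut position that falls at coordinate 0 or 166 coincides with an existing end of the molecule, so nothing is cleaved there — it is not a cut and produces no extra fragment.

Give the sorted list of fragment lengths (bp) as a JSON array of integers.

Site scan:
  QalI AATAA/5: at [8, 22, 56, 64, 103, 109, 145] ⇒ [13, 27, 61, 69, 108, 114, 150]
  XjeIX CCTAGGTA/8: at [0, 69] ⇒ [8, 77]
  YnoVI AGCATGT/0: at [41, 134, 153] ⇒ [41, 134, 153]
  EstII CTTTTA/3: at [27, 33, 77, 86, 95] ⇒ [30, 36, 80, 89, 98]

All cut coordinates (distinct, sorted): [8, 13, 27, 30, 36, 41, 61, 69, 77, 80, 89, 98, 108, 114, 134, 150, 153]

Fragments:
  [0,8): 8 bp
  [8,13): 5 bp
  [13,27): 14 bp
  [27,30): 3 bp
  [30,36): 6 bp
  [36,41): 5 bp
  [41,61): 20 bp
  [61,69): 8 bp
  [69,77): 8 bp
  [77,80): 3 bp
  [80,89): 9 bp
  [89,98): 9 bp
  [98,108): 10 bp
  [108,114): 6 bp
  [114,134): 20 bp
  [134,150): 16 bp
  [150,153): 3 bp
  [153,166): 13 bp

[3,3,3,5,5,6,6,8,8,8,9,9,10,13,14,16,20,20]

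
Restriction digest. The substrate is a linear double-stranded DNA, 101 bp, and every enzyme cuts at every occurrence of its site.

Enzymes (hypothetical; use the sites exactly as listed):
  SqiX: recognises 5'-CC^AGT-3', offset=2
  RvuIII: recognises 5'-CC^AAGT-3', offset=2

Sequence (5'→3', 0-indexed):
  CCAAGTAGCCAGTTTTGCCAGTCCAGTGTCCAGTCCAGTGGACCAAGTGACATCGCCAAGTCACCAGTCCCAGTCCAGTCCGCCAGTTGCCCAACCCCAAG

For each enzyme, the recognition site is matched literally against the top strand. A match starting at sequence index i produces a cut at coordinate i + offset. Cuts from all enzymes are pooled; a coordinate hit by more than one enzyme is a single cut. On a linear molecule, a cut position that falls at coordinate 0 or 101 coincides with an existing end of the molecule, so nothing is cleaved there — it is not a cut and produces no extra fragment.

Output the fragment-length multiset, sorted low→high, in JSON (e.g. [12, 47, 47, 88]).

[2,5,5,5,6,7,8,8,8,8,9,13,17]

Site scan:
  SqiX CCAGT/2: at [8, 17, 22, 29, 34, 63, 69, 74, 82] ⇒ [10, 19, 24, 31, 36, 65, 71, 76, 84]
  RvuIII CCAAGT/2: at [0, 42, 55] ⇒ [2, 44, 57]

All cut coordinates (distinct, sorted): [2, 10, 19, 24, 31, 36, 44, 57, 65, 71, 76, 84]

Fragment lengths:
  [0,2): 2 bp
  [2,10): 8 bp
  [10,19): 9 bp
  [19,24): 5 bp
  [24,31): 7 bp
  [31,36): 5 bp
  [36,44): 8 bp
  [44,57): 13 bp
  [57,65): 8 bp
  [65,71): 6 bp
  [71,76): 5 bp
  [76,84): 8 bp
  [84,101): 17 bp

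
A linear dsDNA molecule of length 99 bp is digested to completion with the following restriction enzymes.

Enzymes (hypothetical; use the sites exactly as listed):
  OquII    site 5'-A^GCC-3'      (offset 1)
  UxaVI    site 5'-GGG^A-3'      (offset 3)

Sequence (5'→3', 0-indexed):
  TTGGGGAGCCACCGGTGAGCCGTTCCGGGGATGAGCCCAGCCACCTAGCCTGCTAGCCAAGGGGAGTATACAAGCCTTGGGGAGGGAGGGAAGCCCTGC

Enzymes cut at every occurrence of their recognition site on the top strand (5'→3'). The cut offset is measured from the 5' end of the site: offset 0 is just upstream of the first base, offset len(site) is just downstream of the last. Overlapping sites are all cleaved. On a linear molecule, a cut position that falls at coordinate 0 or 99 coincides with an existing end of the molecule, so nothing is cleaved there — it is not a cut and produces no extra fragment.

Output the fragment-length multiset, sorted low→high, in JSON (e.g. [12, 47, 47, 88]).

[1,2,4,4,4,5,6,7,8,8,9,9,9,11,12]

Scan for sites:
  OquII (AGCC, off=1): starts [6, 17, 33, 38, 46, 54, 72, 91] → cuts [7, 18, 34, 39, 47, 55, 73, 92]
  UxaVI (GGGA, off=3): starts [3, 27, 61, 79, 83, 87] → cuts [6, 30, 64, 82, 86, 90]

All cut coordinates (distinct, sorted): [6, 7, 18, 30, 34, 39, 47, 55, 64, 73, 82, 86, 90, 92]

Fragments:
  [0,6): 6 bp
  [6,7): 1 bp
  [7,18): 11 bp
  [18,30): 12 bp
  [30,34): 4 bp
  [34,39): 5 bp
  [39,47): 8 bp
  [47,55): 8 bp
  [55,64): 9 bp
  [64,73): 9 bp
  [73,82): 9 bp
  [82,86): 4 bp
  [86,90): 4 bp
  [90,92): 2 bp
  [92,99): 7 bp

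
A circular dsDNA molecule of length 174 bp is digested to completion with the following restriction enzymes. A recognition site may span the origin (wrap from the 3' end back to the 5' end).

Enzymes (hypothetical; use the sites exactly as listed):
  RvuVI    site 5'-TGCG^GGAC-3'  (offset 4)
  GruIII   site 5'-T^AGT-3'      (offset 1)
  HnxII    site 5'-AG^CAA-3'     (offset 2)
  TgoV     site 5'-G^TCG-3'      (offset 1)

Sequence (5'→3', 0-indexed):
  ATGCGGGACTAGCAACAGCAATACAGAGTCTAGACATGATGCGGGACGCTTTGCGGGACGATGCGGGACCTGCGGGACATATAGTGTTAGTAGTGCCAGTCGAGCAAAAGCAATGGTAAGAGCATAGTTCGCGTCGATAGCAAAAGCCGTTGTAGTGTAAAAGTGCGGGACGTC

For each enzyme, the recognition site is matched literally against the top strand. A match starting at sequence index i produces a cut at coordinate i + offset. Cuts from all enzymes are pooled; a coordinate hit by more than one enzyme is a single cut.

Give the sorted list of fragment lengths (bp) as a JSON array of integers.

[3,5,6,6,6,7,7,8,8,8,9,10,12,12,13,14,15,25]

Scan for sites:
  RvuVI TGCGGGAC/4: at [1, 39, 51, 61, 70, 163] ⇒ [5, 43, 55, 65, 74, 167]
  GruIII TAGT/1: at [81, 87, 90, 124, 152] ⇒ [82, 88, 91, 125, 153]
  HnxII AGCAA/2: at [10, 16, 102, 108, 138] ⇒ [12, 18, 104, 110, 140]
  TgoV GTCG/1: at [98, 132] ⇒ [99, 133]

Pooled cuts: [5, 12, 18, 43, 55, 65, 74, 82, 88, 91, 99, 104, 110, 125, 133, 140, 153, 167]

Fragment lengths:
  5→12: 7 bp
  12→18: 6 bp
  18→43: 25 bp
  43→55: 12 bp
  55→65: 10 bp
  65→74: 9 bp
  74→82: 8 bp
  82→88: 6 bp
  88→91: 3 bp
  91→99: 8 bp
  99→104: 5 bp
  104→110: 6 bp
  110→125: 15 bp
  125→133: 8 bp
  133→140: 7 bp
  140→153: 13 bp
  153→167: 14 bp
  167→5 (wrap): 174-167+5 = 12 bp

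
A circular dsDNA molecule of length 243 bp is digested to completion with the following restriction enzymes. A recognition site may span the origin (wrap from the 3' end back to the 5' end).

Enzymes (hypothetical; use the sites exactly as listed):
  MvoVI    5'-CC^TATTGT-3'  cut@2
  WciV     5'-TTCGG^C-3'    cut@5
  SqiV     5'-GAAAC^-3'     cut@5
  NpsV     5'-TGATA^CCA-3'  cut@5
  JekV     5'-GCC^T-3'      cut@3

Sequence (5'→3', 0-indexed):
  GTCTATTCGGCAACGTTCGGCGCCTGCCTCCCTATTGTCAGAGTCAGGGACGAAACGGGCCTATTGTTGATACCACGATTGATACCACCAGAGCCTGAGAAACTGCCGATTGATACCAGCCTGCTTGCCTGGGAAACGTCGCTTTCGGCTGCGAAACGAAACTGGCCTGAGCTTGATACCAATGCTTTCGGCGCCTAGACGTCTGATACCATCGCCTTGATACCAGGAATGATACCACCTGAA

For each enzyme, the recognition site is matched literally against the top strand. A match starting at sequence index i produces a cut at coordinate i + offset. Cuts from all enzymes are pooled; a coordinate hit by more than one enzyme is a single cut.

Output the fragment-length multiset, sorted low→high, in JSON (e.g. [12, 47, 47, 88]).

[4,4,4,4,5,5,5,6,6,8,8,8,8,9,10,11,11,11,11,12,12,12,13,13,19,24]

Scan for sites:
  MvoVI (CCTATTGT, off=2): starts [30, 59] → cuts [32, 61]
  WciV (TTCGGC, off=5): starts [5, 15, 143, 186] → cuts [10, 20, 148, 191]
  SqiV (GAAAC, off=5): starts [51, 98, 132, 152, 157] → cuts [56, 103, 137, 157, 162]
  NpsV (TGATACCA, off=5): starts [67, 79, 110, 173, 203, 217, 229] → cuts [72, 84, 115, 178, 208, 222, 234]
  JekV (GCCT, off=3): starts [21, 25, 58, 92, 118, 126, 164, 192, 213] → cuts [24, 28, 61, 95, 121, 129, 167, 195, 216]

All cut coordinates (distinct, sorted): [10, 20, 24, 28, 32, 56, 61, 72, 84, 95, 103, 115, 121, 129, 137, 148, 157, 162, 167, 178, 191, 195, 208, 216, 222, 234]

Fragments:
  10→20: 10 bp
  20→24: 4 bp
  24→28: 4 bp
  28→32: 4 bp
  32→56: 24 bp
  56→61: 5 bp
  61→72: 11 bp
  72→84: 12 bp
  84→95: 11 bp
  95→103: 8 bp
  103→115: 12 bp
  115→121: 6 bp
  121→129: 8 bp
  129→137: 8 bp
  137→148: 11 bp
  148→157: 9 bp
  157→162: 5 bp
  162→167: 5 bp
  167→178: 11 bp
  178→191: 13 bp
  191→195: 4 bp
  195→208: 13 bp
  208→216: 8 bp
  216→222: 6 bp
  222→234: 12 bp
  234→10 (wrap): 243-234+10 = 19 bp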